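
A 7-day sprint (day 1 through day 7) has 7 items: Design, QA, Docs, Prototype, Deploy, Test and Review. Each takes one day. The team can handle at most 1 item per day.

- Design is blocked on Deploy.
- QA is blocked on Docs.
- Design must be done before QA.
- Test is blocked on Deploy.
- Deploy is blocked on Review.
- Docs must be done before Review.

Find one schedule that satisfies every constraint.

Prototype=day 7; Docs=day 1; Review=day 2; QA=day 5; Design=day 4; Test=day 6; Deploy=day 3

Checking: Deploy(day 3) before Design(day 4); Review(day 2) before Deploy(day 3); Docs(day 1) before Review(day 2); Docs(day 1) before QA(day 5); Design(day 4) before QA(day 5); Deploy(day 3) before Test(day 6); max 1 per day (cap 1).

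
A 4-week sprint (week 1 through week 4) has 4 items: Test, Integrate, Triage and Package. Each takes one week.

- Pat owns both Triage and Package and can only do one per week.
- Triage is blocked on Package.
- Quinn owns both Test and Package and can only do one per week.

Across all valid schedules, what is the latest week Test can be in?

Test at week 4 is achievable: Triage -> week 2, Integrate -> week 1, Package -> week 1, Test -> week 4.

week 4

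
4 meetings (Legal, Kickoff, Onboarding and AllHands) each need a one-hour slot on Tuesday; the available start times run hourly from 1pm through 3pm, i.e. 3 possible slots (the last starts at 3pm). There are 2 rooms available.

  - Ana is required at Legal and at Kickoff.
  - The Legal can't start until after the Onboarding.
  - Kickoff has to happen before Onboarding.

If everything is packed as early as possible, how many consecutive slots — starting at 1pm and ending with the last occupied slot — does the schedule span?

The precedence chain requires at least 3 distinct slots.
With at most 2 per slot and 4 meetings, at least 2 slots are needed.
3 works (last occupied slot: 3pm): for example Kickoff=1pm, Onboarding=2pm, Legal=3pm, AllHands=1pm.

3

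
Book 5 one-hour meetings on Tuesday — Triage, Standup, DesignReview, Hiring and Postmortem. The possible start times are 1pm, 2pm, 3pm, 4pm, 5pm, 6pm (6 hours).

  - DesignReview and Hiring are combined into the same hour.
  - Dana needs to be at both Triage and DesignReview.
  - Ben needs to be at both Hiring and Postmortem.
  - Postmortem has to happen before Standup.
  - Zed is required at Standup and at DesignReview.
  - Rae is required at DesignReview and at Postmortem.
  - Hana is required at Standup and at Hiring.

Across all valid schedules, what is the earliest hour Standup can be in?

Precedence pushes Standup to at least 2pm.
Standup at 2pm is achievable: Triage in 1pm, DesignReview in 3pm, Postmortem in 1pm, Hiring in 3pm, Standup in 2pm.

2pm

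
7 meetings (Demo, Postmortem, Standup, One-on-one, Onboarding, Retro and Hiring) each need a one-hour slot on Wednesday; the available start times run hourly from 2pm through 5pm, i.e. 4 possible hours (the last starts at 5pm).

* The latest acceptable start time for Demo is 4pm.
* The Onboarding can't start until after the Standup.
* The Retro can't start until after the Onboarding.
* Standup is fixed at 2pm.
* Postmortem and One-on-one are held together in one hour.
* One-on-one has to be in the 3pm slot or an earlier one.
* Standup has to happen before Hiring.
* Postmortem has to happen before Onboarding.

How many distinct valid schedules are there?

Splitting on Demo: it can be 2pm (12), 3pm (12), 4pm (12). Listing each branch's schedules as (Postmortem, Standup, One-on-one, Onboarding, Retro, Hiring):
Demo=2pm: (2pm,2pm,2pm,3pm,4pm,3pm) (2pm,2pm,2pm,3pm,4pm,4pm) (2pm,2pm,2pm,3pm,4pm,5pm) (2pm,2pm,2pm,3pm,5pm,3pm) (2pm,2pm,2pm,3pm,5pm,4pm) (2pm,2pm,2pm,3pm,5pm,5pm) (2pm,2pm,2pm,4pm,5pm,3pm) (2pm,2pm,2pm,4pm,5pm,4pm) (2pm,2pm,2pm,4pm,5pm,5pm) (3pm,2pm,3pm,4pm,5pm,3pm) (3pm,2pm,3pm,4pm,5pm,4pm) (3pm,2pm,3pm,4pm,5pm,5pm) — 12.
Demo=3pm: (2pm,2pm,2pm,3pm,4pm,3pm) (2pm,2pm,2pm,3pm,4pm,4pm) (2pm,2pm,2pm,3pm,4pm,5pm) (2pm,2pm,2pm,3pm,5pm,3pm) (2pm,2pm,2pm,3pm,5pm,4pm) (2pm,2pm,2pm,3pm,5pm,5pm) (2pm,2pm,2pm,4pm,5pm,3pm) (2pm,2pm,2pm,4pm,5pm,4pm) (2pm,2pm,2pm,4pm,5pm,5pm) (3pm,2pm,3pm,4pm,5pm,3pm) (3pm,2pm,3pm,4pm,5pm,4pm) (3pm,2pm,3pm,4pm,5pm,5pm) — 12.
Demo=4pm: (2pm,2pm,2pm,3pm,4pm,3pm) (2pm,2pm,2pm,3pm,4pm,4pm) (2pm,2pm,2pm,3pm,4pm,5pm) (2pm,2pm,2pm,3pm,5pm,3pm) (2pm,2pm,2pm,3pm,5pm,4pm) (2pm,2pm,2pm,3pm,5pm,5pm) (2pm,2pm,2pm,4pm,5pm,3pm) (2pm,2pm,2pm,4pm,5pm,4pm) (2pm,2pm,2pm,4pm,5pm,5pm) (3pm,2pm,3pm,4pm,5pm,3pm) (3pm,2pm,3pm,4pm,5pm,4pm) (3pm,2pm,3pm,4pm,5pm,5pm) — 12.
Summing: 12 + 12 + 12 = 36.

36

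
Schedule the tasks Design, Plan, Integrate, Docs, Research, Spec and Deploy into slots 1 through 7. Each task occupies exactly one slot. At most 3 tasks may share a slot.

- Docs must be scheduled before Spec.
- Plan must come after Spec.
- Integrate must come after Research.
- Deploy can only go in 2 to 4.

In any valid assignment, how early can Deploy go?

Deploy is available from 2; Deploy's own window allows nothing later than 4.
Deploy at 2 is achievable: Docs in 1, Spec in 2, Plan in 3, Research in 1, Integrate in 2, Design in 1, Deploy in 2.

2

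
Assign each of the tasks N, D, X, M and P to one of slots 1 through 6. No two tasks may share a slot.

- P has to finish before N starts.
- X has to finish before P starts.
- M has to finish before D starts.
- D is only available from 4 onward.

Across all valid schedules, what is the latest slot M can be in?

Downstream work caps M at 5.
M at 5 is achievable: D in 6, M in 5, P in 2, N in 3, X in 1.

5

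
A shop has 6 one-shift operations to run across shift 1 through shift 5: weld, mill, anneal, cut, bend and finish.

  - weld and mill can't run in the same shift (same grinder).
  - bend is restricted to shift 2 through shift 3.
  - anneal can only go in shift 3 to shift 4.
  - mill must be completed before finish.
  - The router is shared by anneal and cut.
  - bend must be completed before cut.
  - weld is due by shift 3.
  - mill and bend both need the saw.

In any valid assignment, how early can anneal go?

shift 3

Anneal is available from shift 3; anneal's own window allows nothing later than shift 4.
anneal at shift 3 is achievable: anneal=shift 3; cut=shift 4; mill=shift 3; bend=shift 2; finish=shift 4; weld=shift 1.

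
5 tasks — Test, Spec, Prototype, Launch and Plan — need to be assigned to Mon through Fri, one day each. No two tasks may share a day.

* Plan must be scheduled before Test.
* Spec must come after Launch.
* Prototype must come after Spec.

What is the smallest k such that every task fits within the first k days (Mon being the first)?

The precedence chain requires at least 3 distinct days.
With at most 1 per day and 5 tasks, at least 5 days are needed.
5 works (last occupied day: Fri): for example Test=Thu; Prototype=Fri; Plan=Wed; Spec=Tue; Launch=Mon.

5 days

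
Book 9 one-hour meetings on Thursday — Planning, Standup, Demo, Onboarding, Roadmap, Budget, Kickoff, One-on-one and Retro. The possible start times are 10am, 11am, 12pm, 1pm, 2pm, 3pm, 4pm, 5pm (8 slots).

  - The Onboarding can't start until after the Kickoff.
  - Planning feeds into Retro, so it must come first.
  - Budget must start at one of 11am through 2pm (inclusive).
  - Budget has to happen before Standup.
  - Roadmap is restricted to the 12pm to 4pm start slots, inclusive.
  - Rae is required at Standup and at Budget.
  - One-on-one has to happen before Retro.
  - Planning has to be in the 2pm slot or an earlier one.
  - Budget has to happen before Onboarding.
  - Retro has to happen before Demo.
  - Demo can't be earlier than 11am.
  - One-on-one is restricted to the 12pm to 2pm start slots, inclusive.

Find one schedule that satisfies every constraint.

Onboarding in 12pm; One-on-one in 12pm; Standup in 12pm; Roadmap in 12pm; Kickoff in 10am; Planning in 10am; Retro in 1pm; Demo in 2pm; Budget in 11am

Checking: One-on-one(12pm) before Retro(1pm); Kickoff(10am) before Onboarding(12pm); Budget(11am) before Onboarding(12pm); Planning(10am) before Retro(1pm); Retro(1pm) before Demo(2pm); Budget(11am) before Standup(12pm); Standup(12pm) != Budget(11am); Planning=10am in [10am,2pm]; Roadmap=12pm in [12pm,4pm]; Budget=11am in [11am,2pm]; One-on-one=12pm in [12pm,2pm]; Demo=2pm in [11am,5pm].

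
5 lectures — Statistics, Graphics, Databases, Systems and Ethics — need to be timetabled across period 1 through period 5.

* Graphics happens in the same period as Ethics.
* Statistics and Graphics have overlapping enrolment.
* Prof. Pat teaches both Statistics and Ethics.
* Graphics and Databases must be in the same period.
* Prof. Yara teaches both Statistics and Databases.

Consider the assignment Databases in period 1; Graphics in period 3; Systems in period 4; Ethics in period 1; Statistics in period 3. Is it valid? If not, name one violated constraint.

Invalid. Statistics and Graphics have overlapping enrolment.

Prof. Pat teaches both Statistics and Ethics — holds.
Graphics happens in the same period as Ethics — violated.
Prof. Yara teaches both Statistics and Databases — holds.
Graphics and Databases must be in the same period — violated.
Statistics and Graphics have overlapping enrolment — violated.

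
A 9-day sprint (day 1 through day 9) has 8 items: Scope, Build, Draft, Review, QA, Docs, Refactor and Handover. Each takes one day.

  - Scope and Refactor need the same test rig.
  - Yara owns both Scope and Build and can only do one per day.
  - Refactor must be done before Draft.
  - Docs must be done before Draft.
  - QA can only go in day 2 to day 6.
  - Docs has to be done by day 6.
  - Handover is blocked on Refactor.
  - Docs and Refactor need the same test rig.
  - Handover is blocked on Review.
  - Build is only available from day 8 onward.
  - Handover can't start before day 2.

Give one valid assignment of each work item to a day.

Review -> day 1; Handover -> day 3; Refactor -> day 2; Scope -> day 1; QA -> day 2; Build -> day 8; Draft -> day 3; Docs -> day 1

Checking: Refactor(day 2) before Draft(day 3); Docs(day 1) before Draft(day 3); Refactor(day 2) before Handover(day 3); Review(day 1) before Handover(day 3); Scope(day 1) != Refactor(day 2); Scope(day 1) != Build(day 8); Docs(day 1) != Refactor(day 2); Build=day 8 in [day 8,day 9]; Handover=day 3 in [day 2,day 9]; Docs=day 1 in [day 1,day 6]; QA=day 2 in [day 2,day 6].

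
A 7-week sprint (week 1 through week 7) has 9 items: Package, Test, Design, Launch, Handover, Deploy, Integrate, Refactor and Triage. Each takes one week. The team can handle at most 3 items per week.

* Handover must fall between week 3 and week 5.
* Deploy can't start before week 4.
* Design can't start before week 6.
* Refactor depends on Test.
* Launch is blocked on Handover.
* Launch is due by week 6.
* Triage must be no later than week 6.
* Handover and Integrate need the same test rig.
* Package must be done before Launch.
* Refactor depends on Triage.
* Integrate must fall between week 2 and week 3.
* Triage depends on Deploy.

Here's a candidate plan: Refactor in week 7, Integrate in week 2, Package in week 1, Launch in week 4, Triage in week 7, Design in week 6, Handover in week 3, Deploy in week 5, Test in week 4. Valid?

Integrate must fall between week 2 and week 3 — holds.
Handover must fall between week 3 and week 5 — holds.
Deploy can't start before week 4 — holds.
Triage depends on Deploy — holds.
Launch is blocked on Handover — holds.
Triage must be no later than week 6 — violated.
Package must be done before Launch — holds.
Refactor depends on Test — holds.
Launch is due by week 6 — holds.
The team can handle at most 3 items per week — holds.
Handover and Integrate need the same test rig — holds.
Refactor depends on Triage — violated.
Design can't start before week 6 — holds.

Invalid. Triage must be no later than week 6.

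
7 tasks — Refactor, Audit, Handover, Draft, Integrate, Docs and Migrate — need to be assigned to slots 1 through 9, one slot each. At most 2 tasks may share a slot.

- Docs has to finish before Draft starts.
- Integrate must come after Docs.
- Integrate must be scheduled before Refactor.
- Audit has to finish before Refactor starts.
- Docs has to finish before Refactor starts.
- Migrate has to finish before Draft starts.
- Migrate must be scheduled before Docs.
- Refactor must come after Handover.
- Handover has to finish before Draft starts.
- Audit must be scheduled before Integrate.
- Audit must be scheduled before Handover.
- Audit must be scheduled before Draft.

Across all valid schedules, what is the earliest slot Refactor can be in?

Precedence pushes Refactor to at least 4.
Refactor at 4 is achievable: Integrate in 3, Migrate in 1, Docs in 2, Draft in 3, Audit in 1, Handover in 2, Refactor in 4.

4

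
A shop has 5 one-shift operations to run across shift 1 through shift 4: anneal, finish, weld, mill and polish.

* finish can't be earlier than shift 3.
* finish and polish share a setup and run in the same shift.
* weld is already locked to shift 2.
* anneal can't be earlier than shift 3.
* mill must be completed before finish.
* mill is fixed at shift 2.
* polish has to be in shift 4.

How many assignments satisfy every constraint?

2

Enumerating: polish -> shift 4; anneal -> shift 3; finish -> shift 4; weld -> shift 2; mill -> shift 2 | mill in shift 2; anneal in shift 4; weld in shift 2; finish in shift 4; polish in shift 4.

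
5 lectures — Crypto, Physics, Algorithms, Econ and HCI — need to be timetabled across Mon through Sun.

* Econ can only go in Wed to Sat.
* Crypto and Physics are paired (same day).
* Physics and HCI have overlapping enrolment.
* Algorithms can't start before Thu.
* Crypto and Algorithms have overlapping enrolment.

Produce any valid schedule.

Crypto in Mon; Econ in Wed; Algorithms in Thu; HCI in Tue; Physics in Mon

Checking: Physics(Mon) != HCI(Tue); Crypto(Mon) != Algorithms(Thu); Crypto = Physics = Mon; Algorithms=Thu in [Thu,Sun]; Econ=Wed in [Wed,Sat].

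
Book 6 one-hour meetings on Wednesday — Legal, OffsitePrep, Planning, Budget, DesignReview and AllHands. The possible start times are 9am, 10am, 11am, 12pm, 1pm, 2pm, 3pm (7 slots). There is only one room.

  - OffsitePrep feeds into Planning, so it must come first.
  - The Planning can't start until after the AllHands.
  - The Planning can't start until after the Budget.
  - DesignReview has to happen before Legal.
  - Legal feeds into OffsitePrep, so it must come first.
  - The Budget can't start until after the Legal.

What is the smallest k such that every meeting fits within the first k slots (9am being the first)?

6

The precedence chain requires at least 4 distinct slots.
With at most 1 per slot and 6 meetings, at least 6 slots are needed.
6 works (last occupied slot: 2pm): for example AllHands=1pm; Legal=10am; Budget=12pm; Planning=2pm; DesignReview=9am; OffsitePrep=11am.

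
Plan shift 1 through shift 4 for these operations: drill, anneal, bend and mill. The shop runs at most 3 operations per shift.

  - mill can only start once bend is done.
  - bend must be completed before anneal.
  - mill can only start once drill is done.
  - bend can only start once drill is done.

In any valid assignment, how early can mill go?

Precedence pushes mill to at least shift 3.
mill at shift 3 is achievable: anneal -> shift 3, drill -> shift 1, bend -> shift 2, mill -> shift 3.

shift 3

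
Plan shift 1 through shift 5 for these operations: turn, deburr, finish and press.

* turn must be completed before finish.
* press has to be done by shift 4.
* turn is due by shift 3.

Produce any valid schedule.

press in shift 1; deburr in shift 1; finish in shift 2; turn in shift 1

Checking: turn(shift 1) before finish(shift 2); press=shift 1 in [shift 1,shift 4]; turn=shift 1 in [shift 1,shift 3].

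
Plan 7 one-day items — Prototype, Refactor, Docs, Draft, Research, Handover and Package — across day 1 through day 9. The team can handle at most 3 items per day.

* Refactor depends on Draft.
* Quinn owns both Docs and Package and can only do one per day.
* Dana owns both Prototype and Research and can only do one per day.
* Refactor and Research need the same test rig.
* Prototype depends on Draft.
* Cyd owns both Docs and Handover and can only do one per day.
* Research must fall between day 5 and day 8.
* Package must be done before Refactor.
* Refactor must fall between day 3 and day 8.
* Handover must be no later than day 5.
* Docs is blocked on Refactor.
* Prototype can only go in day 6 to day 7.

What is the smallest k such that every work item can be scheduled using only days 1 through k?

6

The precedence chain requires at least 3 distinct days.
With at most 3 per day and 7 work items, at least 3 days are needed.
Prototype can't be placed before day 6, so the schedule must run through at least day 6.
6 works (last occupied day: day 6): for example Prototype -> day 6; Package -> day 1; Handover -> day 1; Refactor -> day 3; Draft -> day 1; Docs -> day 4; Research -> day 5.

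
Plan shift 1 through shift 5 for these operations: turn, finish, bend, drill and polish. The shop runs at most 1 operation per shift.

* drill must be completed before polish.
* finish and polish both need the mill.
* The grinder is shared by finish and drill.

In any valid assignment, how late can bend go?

bend at shift 5 is achievable: turn=shift 3; drill=shift 1; bend=shift 5; polish=shift 2; finish=shift 4.

shift 5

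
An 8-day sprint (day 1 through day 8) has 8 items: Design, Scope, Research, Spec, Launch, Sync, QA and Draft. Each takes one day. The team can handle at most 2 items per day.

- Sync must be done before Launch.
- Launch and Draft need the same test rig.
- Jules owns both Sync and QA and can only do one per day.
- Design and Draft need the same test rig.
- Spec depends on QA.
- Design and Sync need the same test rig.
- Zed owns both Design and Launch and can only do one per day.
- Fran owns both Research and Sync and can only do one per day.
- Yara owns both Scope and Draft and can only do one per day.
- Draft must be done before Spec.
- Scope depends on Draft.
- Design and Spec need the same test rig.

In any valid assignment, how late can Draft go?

day 7

Downstream work caps Draft at day 7.
Draft at day 7 is achievable: QA -> day 2, Launch -> day 2, Research -> day 3, Sync -> day 1, Scope -> day 8, Design -> day 3, Spec -> day 8, Draft -> day 7.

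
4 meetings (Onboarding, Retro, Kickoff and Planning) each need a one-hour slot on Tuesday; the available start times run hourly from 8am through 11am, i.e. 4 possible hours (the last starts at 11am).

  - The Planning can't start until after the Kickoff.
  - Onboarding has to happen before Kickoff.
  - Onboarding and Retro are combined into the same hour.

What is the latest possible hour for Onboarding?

Downstream work caps Onboarding at 9am.
Onboarding at 9am is achievable: Onboarding -> 9am; Kickoff -> 10am; Planning -> 11am; Retro -> 9am.

9am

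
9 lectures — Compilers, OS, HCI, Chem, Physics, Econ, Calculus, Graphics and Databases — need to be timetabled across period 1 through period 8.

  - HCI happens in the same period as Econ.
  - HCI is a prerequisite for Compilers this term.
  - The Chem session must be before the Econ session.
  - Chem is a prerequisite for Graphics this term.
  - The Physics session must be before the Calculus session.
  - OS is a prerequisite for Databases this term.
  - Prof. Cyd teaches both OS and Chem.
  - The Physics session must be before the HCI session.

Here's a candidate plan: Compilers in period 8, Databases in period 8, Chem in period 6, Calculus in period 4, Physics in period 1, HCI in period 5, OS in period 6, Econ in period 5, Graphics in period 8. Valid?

The Chem session must be before the Econ session — violated.
OS is a prerequisite for Databases this term — holds.
HCI happens in the same period as Econ — holds.
Prof. Cyd teaches both OS and Chem — violated.
The Physics session must be before the HCI session — holds.
HCI is a prerequisite for Compilers this term — holds.
Chem is a prerequisite for Graphics this term — holds.
The Physics session must be before the Calculus session — holds.

No. Prof. Cyd teaches both OS and Chem is not satisfied.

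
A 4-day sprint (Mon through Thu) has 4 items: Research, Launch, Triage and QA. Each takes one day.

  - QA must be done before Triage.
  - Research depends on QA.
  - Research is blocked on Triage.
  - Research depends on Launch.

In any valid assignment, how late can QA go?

Downstream work caps QA at Tue.
QA at Tue is achievable: QA=Tue; Research=Thu; Triage=Wed; Launch=Mon.

Tue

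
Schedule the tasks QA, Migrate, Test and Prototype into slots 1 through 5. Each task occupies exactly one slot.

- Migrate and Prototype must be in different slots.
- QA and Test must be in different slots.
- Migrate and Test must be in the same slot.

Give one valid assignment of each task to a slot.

QA -> 1; Test -> 2; Prototype -> 1; Migrate -> 2

Checking: Migrate(2) != Prototype(1); QA(1) != Test(2); Migrate = Test = 2.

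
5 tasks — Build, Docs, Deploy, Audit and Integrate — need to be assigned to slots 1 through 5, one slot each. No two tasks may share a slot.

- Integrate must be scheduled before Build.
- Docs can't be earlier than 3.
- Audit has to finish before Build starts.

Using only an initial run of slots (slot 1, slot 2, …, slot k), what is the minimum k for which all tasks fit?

5

The precedence chain requires at least 2 distinct slots.
With at most 1 per slot and 5 tasks, at least 5 slots are needed.
Docs can't be placed before 3, so the schedule must run through at least slot 3.
5 works (last occupied slot: 5): for example Build=4; Deploy=5; Audit=1; Docs=3; Integrate=2.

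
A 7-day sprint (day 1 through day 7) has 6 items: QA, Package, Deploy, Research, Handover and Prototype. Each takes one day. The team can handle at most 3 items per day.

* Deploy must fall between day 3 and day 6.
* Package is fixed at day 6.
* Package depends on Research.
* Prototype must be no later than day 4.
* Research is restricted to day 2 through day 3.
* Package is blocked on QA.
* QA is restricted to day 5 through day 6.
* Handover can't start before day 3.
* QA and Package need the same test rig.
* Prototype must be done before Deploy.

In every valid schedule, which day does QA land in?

QA's window is day 5–day 6.
Package is fixed at day 6, and QA can't share a day with Package.
So QA must be day 5.

day 5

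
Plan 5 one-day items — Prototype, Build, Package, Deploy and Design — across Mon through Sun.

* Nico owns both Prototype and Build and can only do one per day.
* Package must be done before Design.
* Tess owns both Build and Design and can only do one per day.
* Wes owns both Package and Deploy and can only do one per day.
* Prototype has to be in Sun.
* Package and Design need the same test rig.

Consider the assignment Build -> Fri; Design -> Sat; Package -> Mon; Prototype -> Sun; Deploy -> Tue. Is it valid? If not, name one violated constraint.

Valid

Wes owns both Package and Deploy and can only do one per day — holds.
Tess owns both Build and Design and can only do one per day — holds.
Nico owns both Prototype and Build and can only do one per day — holds.
Prototype has to be in Sun — holds.
Package and Design need the same test rig — holds.
Package must be done before Design — holds.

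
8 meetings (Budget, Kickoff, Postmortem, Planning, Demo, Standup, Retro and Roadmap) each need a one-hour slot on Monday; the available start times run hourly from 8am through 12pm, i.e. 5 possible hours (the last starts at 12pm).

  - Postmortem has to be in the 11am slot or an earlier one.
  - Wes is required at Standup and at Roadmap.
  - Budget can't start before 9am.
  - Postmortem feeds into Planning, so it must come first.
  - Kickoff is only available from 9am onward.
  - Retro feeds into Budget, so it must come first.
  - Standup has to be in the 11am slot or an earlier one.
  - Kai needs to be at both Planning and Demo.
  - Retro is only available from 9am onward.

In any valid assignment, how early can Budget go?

Budget is available from 9am; precedence pushes Budget to at least 10am.
Budget at 10am is achievable: Planning=9am; Standup=8am; Budget=10am; Postmortem=8am; Retro=9am; Kickoff=9am; Demo=8am; Roadmap=9am.

10am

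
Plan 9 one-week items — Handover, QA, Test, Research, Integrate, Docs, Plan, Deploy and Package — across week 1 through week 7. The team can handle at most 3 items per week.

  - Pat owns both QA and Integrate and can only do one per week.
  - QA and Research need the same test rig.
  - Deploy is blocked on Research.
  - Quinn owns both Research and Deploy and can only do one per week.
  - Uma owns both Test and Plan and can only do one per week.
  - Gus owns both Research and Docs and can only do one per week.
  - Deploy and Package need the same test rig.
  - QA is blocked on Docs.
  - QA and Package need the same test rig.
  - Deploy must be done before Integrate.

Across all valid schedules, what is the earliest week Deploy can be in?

week 2

Precedence pushes Deploy to at least week 2; downstream work caps Deploy at week 6.
Deploy at week 2 is achievable: Test=week 1; QA=week 3; Deploy=week 2; Handover=week 1; Integrate=week 4; Docs=week 2; Plan=week 2; Research=week 1; Package=week 4.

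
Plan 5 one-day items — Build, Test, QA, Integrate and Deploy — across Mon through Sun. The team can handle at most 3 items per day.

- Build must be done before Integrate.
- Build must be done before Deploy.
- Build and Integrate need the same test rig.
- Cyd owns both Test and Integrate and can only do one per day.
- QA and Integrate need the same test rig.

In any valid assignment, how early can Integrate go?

Precedence pushes Integrate to at least Tue.
Integrate at Tue is achievable: QA -> Mon; Integrate -> Tue; Test -> Mon; Build -> Mon; Deploy -> Tue.

Tue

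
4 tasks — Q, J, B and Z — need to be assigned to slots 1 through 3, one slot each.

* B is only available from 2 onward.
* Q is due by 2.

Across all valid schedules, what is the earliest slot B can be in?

2

B is available from 2.
B at 2 is achievable: Q -> 1, B -> 2, J -> 1, Z -> 1.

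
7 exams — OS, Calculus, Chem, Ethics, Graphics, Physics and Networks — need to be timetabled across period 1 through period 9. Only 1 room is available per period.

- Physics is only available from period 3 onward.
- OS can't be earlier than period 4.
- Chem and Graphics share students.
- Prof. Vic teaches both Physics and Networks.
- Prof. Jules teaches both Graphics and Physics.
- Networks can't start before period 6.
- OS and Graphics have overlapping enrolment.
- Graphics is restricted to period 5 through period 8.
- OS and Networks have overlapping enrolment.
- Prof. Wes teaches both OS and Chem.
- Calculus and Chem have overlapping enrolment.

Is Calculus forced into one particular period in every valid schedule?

Calculus can be period 1 (e.g. Chem -> period 2; OS -> period 4; Ethics -> period 7; Calculus -> period 1; Networks -> period 6; Physics -> period 3; Graphics -> period 5) or period 2 (e.g. Graphics in period 5, Networks in period 6, Ethics in period 7, Calculus in period 2, OS in period 4, Chem in period 1, Physics in period 3).

No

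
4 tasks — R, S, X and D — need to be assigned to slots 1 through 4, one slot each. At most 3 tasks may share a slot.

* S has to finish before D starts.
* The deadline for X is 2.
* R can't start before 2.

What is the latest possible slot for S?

3

Downstream work caps S at 3.
S at 3 is achievable: D=4, S=3, R=2, X=1.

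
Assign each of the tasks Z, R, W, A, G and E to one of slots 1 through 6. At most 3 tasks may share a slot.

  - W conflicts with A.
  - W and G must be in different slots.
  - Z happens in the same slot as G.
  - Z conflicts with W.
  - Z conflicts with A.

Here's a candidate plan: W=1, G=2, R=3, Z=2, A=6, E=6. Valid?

W and G must be in different slots — holds.
W conflicts with A — holds.
At most 3 tasks may share a slot — holds.
Z conflicts with W — holds.
Z conflicts with A — holds.
Z happens in the same slot as G — holds.

Valid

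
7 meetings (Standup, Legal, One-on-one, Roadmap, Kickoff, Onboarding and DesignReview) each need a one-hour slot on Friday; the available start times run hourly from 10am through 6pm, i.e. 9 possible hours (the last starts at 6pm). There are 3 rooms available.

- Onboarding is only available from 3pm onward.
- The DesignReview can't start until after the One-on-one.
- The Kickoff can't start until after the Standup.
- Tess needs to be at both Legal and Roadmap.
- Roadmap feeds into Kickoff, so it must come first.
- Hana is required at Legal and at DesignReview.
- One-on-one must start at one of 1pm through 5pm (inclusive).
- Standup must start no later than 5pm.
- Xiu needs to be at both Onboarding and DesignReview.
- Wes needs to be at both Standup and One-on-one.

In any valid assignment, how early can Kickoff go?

11am

Precedence pushes Kickoff to at least 11am.
Kickoff at 11am is achievable: DesignReview=2pm, Legal=11am, Roadmap=10am, Kickoff=11am, Onboarding=3pm, Standup=10am, One-on-one=1pm.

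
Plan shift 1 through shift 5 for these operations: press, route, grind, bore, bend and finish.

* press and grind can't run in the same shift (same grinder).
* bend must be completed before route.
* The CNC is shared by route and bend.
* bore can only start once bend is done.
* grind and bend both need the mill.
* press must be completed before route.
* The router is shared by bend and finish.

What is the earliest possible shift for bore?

Precedence pushes bore to at least shift 2.
bore at shift 2 is achievable: grind -> shift 2, finish -> shift 2, press -> shift 1, bend -> shift 1, bore -> shift 2, route -> shift 2.

shift 2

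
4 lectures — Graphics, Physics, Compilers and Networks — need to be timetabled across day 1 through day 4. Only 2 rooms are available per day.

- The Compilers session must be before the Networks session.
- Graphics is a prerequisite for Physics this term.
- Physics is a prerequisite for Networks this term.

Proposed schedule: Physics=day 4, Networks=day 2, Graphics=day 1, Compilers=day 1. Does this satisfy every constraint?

No — it violates: Physics is a prerequisite for Networks this term

Graphics is a prerequisite for Physics this term — holds.
Physics is a prerequisite for Networks this term — violated.
The Compilers session must be before the Networks session — holds.
Only 2 rooms are available per day — holds.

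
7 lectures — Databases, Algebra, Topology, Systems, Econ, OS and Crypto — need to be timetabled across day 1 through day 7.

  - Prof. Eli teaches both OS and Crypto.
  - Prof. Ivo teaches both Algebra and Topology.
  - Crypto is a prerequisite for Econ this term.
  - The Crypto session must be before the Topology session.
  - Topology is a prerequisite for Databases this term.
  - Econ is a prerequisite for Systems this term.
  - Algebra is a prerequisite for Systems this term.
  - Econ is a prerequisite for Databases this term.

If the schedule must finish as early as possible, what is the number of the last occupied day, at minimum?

3

The precedence chain requires at least 3 distinct days.
3 works (last occupied day: day 3): for example Algebra in day 1; Crypto in day 1; OS in day 2; Econ in day 2; Topology in day 2; Systems in day 3; Databases in day 3.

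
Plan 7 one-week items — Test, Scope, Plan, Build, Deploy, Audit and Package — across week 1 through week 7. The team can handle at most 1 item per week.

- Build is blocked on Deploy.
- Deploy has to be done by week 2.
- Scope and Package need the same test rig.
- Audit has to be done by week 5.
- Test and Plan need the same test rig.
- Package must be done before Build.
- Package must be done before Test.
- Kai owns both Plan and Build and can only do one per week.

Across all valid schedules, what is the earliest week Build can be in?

Precedence pushes Build to at least week 2.
Build at week 3 is achievable: Build in week 3; Test in week 5; Deploy in week 1; Scope in week 6; Plan in week 7; Package in week 2; Audit in week 4.
Nothing earlier works — the conflict and capacity constraints rule out every week before week 3.

week 3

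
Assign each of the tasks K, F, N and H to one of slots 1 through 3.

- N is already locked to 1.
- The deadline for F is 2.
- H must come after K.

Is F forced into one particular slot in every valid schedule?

F can be 1 (e.g. H in 2; K in 1; F in 1; N in 1) or 2 (e.g. H=2, N=1, F=2, K=1).

No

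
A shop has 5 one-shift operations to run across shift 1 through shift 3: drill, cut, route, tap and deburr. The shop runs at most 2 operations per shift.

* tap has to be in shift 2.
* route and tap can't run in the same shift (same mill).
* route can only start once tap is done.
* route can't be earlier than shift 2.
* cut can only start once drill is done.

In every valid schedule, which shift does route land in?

shift 3

route's window is shift 2–shift 3.
tap is fixed at shift 2, and route can't share a shift with tap.
So route must be shift 3.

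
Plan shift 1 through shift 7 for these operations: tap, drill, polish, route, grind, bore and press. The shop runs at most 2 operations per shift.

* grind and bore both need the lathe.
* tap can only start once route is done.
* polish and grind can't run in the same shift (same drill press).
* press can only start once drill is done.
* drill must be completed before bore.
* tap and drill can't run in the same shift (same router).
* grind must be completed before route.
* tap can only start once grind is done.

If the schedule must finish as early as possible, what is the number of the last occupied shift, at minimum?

shift 4

The precedence chain requires at least 3 distinct shifts.
With at most 2 per shift and 7 operations, at least 4 shifts are needed.
4 works (last occupied shift: shift 4): for example polish=shift 4; drill=shift 1; press=shift 3; tap=shift 3; route=shift 2; bore=shift 2; grind=shift 1.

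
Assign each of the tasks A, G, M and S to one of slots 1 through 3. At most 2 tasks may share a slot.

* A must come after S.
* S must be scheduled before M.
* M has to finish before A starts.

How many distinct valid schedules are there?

Enumerating: M -> 2, S -> 1, A -> 3, G -> 1 | A=3; G=2; S=1; M=2 | G=3, S=1, M=2, A=3.

3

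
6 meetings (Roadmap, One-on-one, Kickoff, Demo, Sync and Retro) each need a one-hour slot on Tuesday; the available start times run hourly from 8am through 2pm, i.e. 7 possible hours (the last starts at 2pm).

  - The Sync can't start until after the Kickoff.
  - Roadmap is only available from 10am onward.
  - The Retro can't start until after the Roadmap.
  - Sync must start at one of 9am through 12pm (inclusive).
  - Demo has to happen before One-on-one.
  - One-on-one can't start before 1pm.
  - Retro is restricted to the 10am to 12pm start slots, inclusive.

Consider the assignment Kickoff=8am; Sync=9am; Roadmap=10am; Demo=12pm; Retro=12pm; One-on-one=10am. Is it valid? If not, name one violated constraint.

Roadmap is only available from 10am onward — holds.
Sync must start at one of 9am through 12pm (inclusive) — holds.
The Sync can't start until after the Kickoff — holds.
Demo has to happen before One-on-one — violated.
The Retro can't start until after the Roadmap — holds.
Retro is restricted to the 10am to 12pm start slots, inclusive — holds.
One-on-one can't start before 1pm — violated.

No. One-on-one can't start before 1pm is not satisfied.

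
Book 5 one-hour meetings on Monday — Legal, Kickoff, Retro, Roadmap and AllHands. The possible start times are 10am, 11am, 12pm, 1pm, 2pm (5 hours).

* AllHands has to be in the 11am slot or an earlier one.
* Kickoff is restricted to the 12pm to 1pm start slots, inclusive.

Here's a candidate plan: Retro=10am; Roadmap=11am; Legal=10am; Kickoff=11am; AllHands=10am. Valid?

Kickoff is restricted to the 12pm to 1pm start slots, inclusive — violated.
AllHands has to be in the 11am slot or an earlier one — holds.

No — it violates: Kickoff is restricted to the 12pm to 1pm start slots, inclusive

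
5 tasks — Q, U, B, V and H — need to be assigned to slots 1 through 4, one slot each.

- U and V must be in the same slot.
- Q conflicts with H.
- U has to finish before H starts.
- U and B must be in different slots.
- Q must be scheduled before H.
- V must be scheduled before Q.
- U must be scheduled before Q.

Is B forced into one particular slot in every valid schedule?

No

B can be 1 (e.g. Q in 3, B in 1, U in 2, H in 4, V in 2) or 2 (e.g. H in 3; Q in 2; V in 1; U in 1; B in 2).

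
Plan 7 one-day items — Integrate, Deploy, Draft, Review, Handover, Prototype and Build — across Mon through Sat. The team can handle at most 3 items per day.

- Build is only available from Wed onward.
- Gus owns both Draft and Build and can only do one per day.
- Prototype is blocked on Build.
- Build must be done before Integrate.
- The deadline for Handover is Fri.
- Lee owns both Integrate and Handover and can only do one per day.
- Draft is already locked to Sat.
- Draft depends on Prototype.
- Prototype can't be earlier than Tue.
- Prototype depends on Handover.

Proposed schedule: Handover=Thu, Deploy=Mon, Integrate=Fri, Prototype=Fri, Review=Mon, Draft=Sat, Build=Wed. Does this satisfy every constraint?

Yes, all constraints hold

Prototype is blocked on Build — holds.
Prototype depends on Handover — holds.
Draft is already locked to Sat — holds.
Gus owns both Draft and Build and can only do one per day — holds.
Lee owns both Integrate and Handover and can only do one per day — holds.
Build must be done before Integrate — holds.
Prototype can't be earlier than Tue — holds.
Build is only available from Wed onward — holds.
The deadline for Handover is Fri — holds.
The team can handle at most 3 items per day — holds.
Draft depends on Prototype — holds.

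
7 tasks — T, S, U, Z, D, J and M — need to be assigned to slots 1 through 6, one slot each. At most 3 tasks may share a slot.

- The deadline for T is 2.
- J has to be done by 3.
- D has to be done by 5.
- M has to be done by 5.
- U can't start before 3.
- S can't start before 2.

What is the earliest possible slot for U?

U is available from 3.
U at 3 is achievable: Z -> 2; S -> 2; M -> 2; U -> 3; D -> 1; J -> 1; T -> 1.

3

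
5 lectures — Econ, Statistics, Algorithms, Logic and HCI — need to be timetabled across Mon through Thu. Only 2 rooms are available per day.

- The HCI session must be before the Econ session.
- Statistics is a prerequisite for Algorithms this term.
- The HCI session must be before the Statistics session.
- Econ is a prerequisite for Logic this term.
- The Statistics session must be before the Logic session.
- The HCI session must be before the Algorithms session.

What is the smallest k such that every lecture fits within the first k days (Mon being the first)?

The precedence chain requires at least 3 distinct days.
With at most 2 per day and 5 lectures, at least 3 days are needed.
3 works (last occupied day: Wed): for example Algorithms in Wed; Logic in Wed; HCI in Mon; Econ in Tue; Statistics in Tue.

3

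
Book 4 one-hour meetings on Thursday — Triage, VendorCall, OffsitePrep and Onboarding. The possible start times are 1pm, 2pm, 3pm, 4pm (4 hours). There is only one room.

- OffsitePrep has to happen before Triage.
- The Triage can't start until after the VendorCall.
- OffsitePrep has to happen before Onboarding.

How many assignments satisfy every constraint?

5

Splitting on Triage: it can be 3pm (2), 4pm (3). Listing each branch's schedules as (VendorCall, OffsitePrep, Onboarding):
Triage=3pm: (1pm,2pm,4pm) (2pm,1pm,4pm) — 2.
Triage=4pm: (1pm,2pm,3pm) (2pm,1pm,3pm) (3pm,1pm,2pm) — 3.
Summing: 2 + 3 = 5.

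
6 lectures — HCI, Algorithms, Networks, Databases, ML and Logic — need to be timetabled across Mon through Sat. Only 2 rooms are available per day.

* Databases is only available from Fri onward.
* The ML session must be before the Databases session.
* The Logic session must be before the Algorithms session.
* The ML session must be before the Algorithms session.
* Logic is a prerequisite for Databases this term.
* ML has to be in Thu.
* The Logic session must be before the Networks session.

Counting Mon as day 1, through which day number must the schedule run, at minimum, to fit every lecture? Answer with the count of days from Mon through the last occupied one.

The precedence chain requires at least 2 distinct days.
With at most 2 per day and 6 lectures, at least 3 days are needed.
Databases can't be placed before Fri — that is day 5 counting from Mon — so the schedule must run through at least 5 days.
5 works (last occupied day: Fri): for example Networks -> Tue, Logic -> Mon, Databases -> Fri, Algorithms -> Fri, ML -> Thu, HCI -> Mon.

5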